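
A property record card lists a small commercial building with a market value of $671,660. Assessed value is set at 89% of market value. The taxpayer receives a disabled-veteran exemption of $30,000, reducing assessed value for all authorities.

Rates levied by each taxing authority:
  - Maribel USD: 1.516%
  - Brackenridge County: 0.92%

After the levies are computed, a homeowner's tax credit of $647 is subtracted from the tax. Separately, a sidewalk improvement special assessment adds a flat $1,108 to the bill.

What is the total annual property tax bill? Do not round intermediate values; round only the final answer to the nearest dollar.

$14,292

Assessed value = $671,660 × 0.89 = $597,777.4
Taxable value = $597,777.4 − $30,000 = $567,777.4
Maribel USD: $567,777.4 × 0.01516 = $8,607.505384
Brackenridge County: $567,777.4 × 0.0092 = $5,223.55208
Levies subtotal = $13,831.057464
After credit = $13,831.057464 − $647 = $13,184.057464
Total = $13,184.057464 + $1,108 = $14,292.057464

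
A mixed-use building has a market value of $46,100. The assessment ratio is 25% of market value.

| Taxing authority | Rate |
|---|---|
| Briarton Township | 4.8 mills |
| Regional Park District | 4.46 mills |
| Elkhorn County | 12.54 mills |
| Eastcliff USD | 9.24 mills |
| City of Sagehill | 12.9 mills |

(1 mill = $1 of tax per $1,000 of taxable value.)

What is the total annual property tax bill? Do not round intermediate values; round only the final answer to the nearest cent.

$506.41

Assessed value = $46,100 × 0.25 = $11,525
Briarton Township: $11,525 × 0.0048 = $55.32
Regional Park District: $11,525 × 0.00446 = $51.4015
Elkhorn County: $11,525 × 0.01254 = $144.5235
Eastcliff USD: $11,525 × 0.00924 = $106.491
City of Sagehill: $11,525 × 0.0129 = $148.6725
Total = $55.32 + $51.4015 + $144.5235 + $106.491 + $148.6725 = $506.4085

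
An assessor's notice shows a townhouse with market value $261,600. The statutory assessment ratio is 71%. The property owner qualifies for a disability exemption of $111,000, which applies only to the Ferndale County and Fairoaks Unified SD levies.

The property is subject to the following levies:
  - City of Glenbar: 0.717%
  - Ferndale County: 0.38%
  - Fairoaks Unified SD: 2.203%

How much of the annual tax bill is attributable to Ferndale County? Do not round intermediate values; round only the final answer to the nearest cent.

$284.00

Assessed value = $261,600 × 0.71 = $185,736
Ferndale County taxable value = $185,736 − $111,000 = $74,736
Ferndale County levy = $74,736 × 0.0038 = $283.9968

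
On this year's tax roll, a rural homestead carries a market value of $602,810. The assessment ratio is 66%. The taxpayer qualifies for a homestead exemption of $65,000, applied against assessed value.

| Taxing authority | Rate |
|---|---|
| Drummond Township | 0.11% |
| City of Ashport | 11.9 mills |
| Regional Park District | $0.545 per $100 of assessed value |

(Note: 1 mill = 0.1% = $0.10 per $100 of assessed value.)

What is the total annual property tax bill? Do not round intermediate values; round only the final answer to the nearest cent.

Assessed value = $602,810 × 0.66 = $397,854.6
Taxable value = $397,854.6 − $65,000 = $332,854.6
Drummond Township: $332,854.6 × 0.0011 = $366.14006
City of Ashport: $332,854.6 × 0.0119 = $3,960.96974
Regional Park District: $332,854.6 × 0.00545 = $1,814.05757
Total = $6,141.16737

$6,141.17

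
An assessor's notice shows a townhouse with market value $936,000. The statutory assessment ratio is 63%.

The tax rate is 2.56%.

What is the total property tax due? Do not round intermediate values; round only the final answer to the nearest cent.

$15,095.81

Assessed value = $936,000 × 0.63 = $589,680
Tax = $589,680 × 0.0256 = $15,095.808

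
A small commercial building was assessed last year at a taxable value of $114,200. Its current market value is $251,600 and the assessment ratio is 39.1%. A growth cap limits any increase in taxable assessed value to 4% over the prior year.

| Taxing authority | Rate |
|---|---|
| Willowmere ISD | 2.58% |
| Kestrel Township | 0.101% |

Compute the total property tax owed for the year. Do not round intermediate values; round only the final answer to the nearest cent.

$2,637.45

Uncapped assessed value = $251,600 × 0.391 = $98,375.6
Cap limit = $114,200 × 1.04 = $118,768
Taxable assessed value = min($98,375.6, $118,768) = $98,375.6 (cap does not bind)
Willowmere ISD: $98,375.6 × 0.0258 = $2,538.09048
Kestrel Township: $98,375.6 × 0.00101 = $99.359356
Total = $2,637.449836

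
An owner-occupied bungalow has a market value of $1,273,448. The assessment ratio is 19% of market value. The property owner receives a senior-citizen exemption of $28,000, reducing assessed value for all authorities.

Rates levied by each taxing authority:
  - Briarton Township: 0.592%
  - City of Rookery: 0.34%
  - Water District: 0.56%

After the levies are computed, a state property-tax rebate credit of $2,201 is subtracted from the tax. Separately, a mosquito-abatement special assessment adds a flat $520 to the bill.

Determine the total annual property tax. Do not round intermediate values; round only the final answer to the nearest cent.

$1,511.21

Assessed value = $1,273,448 × 0.19 = $241,955.12
Taxable value = $241,955.12 − $28,000 = $213,955.12
Briarton Township: $213,955.12 × 0.00592 = $1,266.6143104
City of Rookery: $213,955.12 × 0.0034 = $727.447408
Water District: $213,955.12 × 0.0056 = $1,198.148672
Levies subtotal = $3,192.2103904
After credit = $3,192.2103904 − $2,201 = $991.2103904
Total = $991.2103904 + $520 = $1,511.2103904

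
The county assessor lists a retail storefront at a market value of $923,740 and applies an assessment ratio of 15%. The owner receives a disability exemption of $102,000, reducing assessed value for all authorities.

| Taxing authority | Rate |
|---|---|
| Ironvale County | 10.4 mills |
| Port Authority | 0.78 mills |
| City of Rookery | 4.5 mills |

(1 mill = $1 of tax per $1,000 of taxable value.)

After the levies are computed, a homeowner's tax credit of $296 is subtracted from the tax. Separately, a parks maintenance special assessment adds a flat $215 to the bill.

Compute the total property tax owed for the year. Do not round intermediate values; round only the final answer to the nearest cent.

Assessed value = $923,740 × 0.15 = $138,561
Taxable value = $138,561 − $102,000 = $36,561
Ironvale County: $36,561 × 0.0104 = $380.2344
Port Authority: $36,561 × 0.00078 = $28.51758
City of Rookery: $36,561 × 0.0045 = $164.5245
Levies subtotal = $573.27648
After credit = $573.27648 − $296 = $277.27648
Total = $277.27648 + $215 = $492.27648

$492.28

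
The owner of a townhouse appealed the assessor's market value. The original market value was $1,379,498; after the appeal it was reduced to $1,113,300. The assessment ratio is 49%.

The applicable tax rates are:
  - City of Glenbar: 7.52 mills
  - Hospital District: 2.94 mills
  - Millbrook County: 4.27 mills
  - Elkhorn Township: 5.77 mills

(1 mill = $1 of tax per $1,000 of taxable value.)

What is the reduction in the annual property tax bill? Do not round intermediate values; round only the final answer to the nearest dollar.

$2,674

Old assessed value = $1,379,498 × 0.49 = $675,954.02
New assessed value = $1,113,300 × 0.49 = $545,517
Combined rate = 0.00752 + 0.00294 + 0.00427 + 0.00577 = 0.0205
Old tax = $675,954.02 × 0.0205 = $13,857.05741
New tax = $545,517 × 0.0205 = $11,183.0985
Reduction = $13,857.05741 − $11,183.0985 = $2,673.95891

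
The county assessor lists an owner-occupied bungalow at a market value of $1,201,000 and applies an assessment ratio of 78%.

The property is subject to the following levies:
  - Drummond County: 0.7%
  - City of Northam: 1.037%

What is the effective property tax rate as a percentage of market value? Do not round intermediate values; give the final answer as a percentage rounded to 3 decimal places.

Assessed value = $1,201,000 × 0.78 = $936,780
Drummond County: $936,780 × 0.007 = $6,557.46
City of Northam: $936,780 × 0.01037 = $9,714.4086
Total tax = $16,271.8686
Effective rate = $16,271.8686 ÷ $1,201,000 = 1.355% of market value

1.355%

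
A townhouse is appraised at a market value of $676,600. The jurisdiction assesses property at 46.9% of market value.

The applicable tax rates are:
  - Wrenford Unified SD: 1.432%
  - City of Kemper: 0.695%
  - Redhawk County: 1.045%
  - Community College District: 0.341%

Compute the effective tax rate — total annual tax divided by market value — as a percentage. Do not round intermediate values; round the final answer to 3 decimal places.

Assessed value = $676,600 × 0.469 = $317,325.4
Wrenford Unified SD: $317,325.4 × 0.01432 = $4,544.099728
City of Kemper: $317,325.4 × 0.00695 = $2,205.41153
Redhawk County: $317,325.4 × 0.01045 = $3,316.05043
Community College District: $317,325.4 × 0.00341 = $1,082.079614
Total tax = $11,147.641302
Effective rate = $11,147.641302 ÷ $676,600 = 1.648% of market value

1.648%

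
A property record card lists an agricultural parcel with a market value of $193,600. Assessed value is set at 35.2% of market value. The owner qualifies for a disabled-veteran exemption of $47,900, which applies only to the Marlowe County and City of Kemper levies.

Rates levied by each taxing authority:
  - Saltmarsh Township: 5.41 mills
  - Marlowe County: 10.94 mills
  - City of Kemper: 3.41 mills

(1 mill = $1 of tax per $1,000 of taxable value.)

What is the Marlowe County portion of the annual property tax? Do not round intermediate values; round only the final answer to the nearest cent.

$221.50

Assessed value = $193,600 × 0.352 = $68,147.2
Marlowe County taxable value = $68,147.2 − $47,900 = $20,247.2
Marlowe County levy = $20,247.2 × 0.01094 = $221.504368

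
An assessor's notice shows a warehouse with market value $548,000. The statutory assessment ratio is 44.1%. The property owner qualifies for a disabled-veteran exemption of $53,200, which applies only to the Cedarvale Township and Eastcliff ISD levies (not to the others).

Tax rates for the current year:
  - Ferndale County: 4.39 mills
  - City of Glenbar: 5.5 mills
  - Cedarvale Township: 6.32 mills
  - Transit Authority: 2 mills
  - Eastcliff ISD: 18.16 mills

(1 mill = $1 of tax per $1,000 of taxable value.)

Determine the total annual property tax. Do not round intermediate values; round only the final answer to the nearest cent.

Assessed value = $548,000 × 0.441 = $241,668
Ferndale County: $241,668 × 0.00439 = $1,060.92252
City of Glenbar: $241,668 × 0.0055 = $1,329.174
Cedarvale Township: ($241,668 − $53,200) × 0.00632 = $188,468 × 0.00632 = $1,191.11776
Transit Authority: $241,668 × 0.002 = $483.336
Eastcliff ISD: ($241,668 − $53,200) × 0.01816 = $188,468 × 0.01816 = $3,422.57888
Total = $7,487.12916

$7,487.13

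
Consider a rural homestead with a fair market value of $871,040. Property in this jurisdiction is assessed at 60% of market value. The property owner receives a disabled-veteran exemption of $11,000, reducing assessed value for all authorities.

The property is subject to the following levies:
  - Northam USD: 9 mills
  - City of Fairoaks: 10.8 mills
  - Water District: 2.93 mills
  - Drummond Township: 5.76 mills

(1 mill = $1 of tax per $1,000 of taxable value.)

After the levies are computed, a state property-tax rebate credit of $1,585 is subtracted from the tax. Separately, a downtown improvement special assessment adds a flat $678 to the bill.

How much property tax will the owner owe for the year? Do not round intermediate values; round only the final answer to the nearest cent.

Assessed value = $871,040 × 0.6 = $522,624
Taxable value = $522,624 − $11,000 = $511,624
Northam USD: $511,624 × 0.009 = $4,604.616
City of Fairoaks: $511,624 × 0.0108 = $5,525.5392
Water District: $511,624 × 0.00293 = $1,499.05832
Drummond Township: $511,624 × 0.00576 = $2,946.95424
Levies subtotal = $14,576.16776
After credit = $14,576.16776 − $1,585 = $12,991.16776
Total = $12,991.16776 + $678 = $13,669.16776

$13,669.17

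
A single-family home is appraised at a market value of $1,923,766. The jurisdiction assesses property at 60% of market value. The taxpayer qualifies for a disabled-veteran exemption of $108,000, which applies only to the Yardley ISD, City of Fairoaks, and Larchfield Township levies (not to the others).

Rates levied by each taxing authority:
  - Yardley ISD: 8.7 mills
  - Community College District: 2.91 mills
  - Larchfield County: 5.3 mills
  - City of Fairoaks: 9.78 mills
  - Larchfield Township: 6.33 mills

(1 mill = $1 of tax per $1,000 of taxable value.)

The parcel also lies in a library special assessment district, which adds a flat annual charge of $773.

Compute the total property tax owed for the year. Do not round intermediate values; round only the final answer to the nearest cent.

$36,207.17

Assessed value = $1,923,766 × 0.6 = $1,154,259.6
Yardley ISD: ($1,154,259.6 − $108,000) × 0.0087 = $1,046,259.6 × 0.0087 = $9,102.45852
Community College District: $1,154,259.6 × 0.00291 = $3,358.895436
Larchfield County: $1,154,259.6 × 0.0053 = $6,117.57588
City of Fairoaks: ($1,154,259.6 − $108,000) × 0.00978 = $1,046,259.6 × 0.00978 = $10,232.418888
Larchfield Township: ($1,154,259.6 − $108,000) × 0.00633 = $1,046,259.6 × 0.00633 = $6,622.823268
Levies subtotal = $35,434.171992
Total = $35,434.171992 + $773 = $36,207.171992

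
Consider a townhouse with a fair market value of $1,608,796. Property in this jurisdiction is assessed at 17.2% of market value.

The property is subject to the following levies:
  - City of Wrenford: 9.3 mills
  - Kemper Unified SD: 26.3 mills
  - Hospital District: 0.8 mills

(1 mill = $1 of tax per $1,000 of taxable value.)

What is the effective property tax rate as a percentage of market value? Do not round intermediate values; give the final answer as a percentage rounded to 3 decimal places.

Assessed value = $1,608,796 × 0.172 = $276,712.912
City of Wrenford: $276,712.912 × 0.0093 = $2,573.4300816
Kemper Unified SD: $276,712.912 × 0.0263 = $7,277.5495856
Hospital District: $276,712.912 × 0.0008 = $221.3703296
Total tax = $10,072.3499968
Effective rate = $10,072.3499968 ÷ $1,608,796 = 0.626% of market value

0.626%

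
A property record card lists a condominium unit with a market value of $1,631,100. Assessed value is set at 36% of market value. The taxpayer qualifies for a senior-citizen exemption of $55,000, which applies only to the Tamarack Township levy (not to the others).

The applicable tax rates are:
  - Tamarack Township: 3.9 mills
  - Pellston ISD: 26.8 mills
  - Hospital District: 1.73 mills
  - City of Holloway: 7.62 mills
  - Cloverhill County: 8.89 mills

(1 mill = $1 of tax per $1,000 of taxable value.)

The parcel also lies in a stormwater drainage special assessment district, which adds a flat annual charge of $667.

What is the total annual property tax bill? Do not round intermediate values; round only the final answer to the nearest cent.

Assessed value = $1,631,100 × 0.36 = $587,196
Tamarack Township: ($587,196 − $55,000) × 0.0039 = $532,196 × 0.0039 = $2,075.5644
Pellston ISD: $587,196 × 0.0268 = $15,736.8528
Hospital District: $587,196 × 0.00173 = $1,015.84908
City of Holloway: $587,196 × 0.00762 = $4,474.43352
Cloverhill County: $587,196 × 0.00889 = $5,220.17244
Levies subtotal = $28,522.87224
Total = $28,522.87224 + $667 = $29,189.87224

$29,189.87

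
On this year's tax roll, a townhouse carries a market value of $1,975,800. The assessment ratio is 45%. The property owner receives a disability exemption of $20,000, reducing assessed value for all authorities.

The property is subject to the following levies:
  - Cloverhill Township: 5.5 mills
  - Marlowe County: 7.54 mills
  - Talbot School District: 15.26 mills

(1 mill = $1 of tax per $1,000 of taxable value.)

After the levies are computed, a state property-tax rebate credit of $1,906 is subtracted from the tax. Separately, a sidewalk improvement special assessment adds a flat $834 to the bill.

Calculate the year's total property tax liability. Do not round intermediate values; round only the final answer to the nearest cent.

$23,523.81

Assessed value = $1,975,800 × 0.45 = $889,110
Taxable value = $889,110 − $20,000 = $869,110
Cloverhill Township: $869,110 × 0.0055 = $4,780.105
Marlowe County: $869,110 × 0.00754 = $6,553.0894
Talbot School District: $869,110 × 0.01526 = $13,262.6186
Levies subtotal = $24,595.813
After credit = $24,595.813 − $1,906 = $22,689.813
Total = $22,689.813 + $834 = $23,523.813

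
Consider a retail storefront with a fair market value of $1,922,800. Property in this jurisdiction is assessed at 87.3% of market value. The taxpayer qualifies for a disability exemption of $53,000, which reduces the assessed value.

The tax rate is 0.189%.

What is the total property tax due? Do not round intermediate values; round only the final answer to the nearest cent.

$3,072.39

Assessed value = $1,922,800 × 0.873 = $1,678,604.4
Taxable value = $1,678,604.4 − $53,000 = $1,625,604.4
Tax = $1,625,604.4 × 0.00189 = $3,072.392316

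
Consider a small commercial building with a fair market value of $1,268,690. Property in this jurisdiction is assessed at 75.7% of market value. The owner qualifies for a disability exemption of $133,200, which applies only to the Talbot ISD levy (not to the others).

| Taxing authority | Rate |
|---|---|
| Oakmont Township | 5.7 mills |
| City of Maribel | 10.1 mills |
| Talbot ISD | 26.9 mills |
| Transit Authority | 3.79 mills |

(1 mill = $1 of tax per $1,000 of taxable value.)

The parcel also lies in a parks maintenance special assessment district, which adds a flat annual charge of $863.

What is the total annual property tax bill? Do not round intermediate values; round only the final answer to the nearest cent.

$41,928.84

Assessed value = $1,268,690 × 0.757 = $960,398.33
Oakmont Township: $960,398.33 × 0.0057 = $5,474.270481
City of Maribel: $960,398.33 × 0.0101 = $9,700.023133
Talbot ISD: ($960,398.33 − $133,200) × 0.0269 = $827,198.33 × 0.0269 = $22,251.635077
Transit Authority: $960,398.33 × 0.00379 = $3,639.9096707
Levies subtotal = $41,065.8383617
Total = $41,065.8383617 + $863 = $41,928.8383617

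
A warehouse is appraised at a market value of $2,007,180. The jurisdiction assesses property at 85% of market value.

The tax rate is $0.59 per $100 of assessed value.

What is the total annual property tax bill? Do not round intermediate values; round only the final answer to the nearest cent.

Assessed value = $2,007,180 × 0.85 = $1,706,103
Tax = $1,706,103 × 0.0059 = $10,066.0077

$10,066.01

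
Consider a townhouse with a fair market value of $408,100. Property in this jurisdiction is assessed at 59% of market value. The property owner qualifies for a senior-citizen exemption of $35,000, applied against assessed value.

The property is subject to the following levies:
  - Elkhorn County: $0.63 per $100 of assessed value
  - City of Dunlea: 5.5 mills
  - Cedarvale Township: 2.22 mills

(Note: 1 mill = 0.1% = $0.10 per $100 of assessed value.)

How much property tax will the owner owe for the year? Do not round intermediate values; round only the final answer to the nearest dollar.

Assessed value = $408,100 × 0.59 = $240,779
Taxable value = $240,779 − $35,000 = $205,779
Elkhorn County: $205,779 × 0.0063 = $1,296.4077
City of Dunlea: $205,779 × 0.0055 = $1,131.7845
Cedarvale Township: $205,779 × 0.00222 = $456.82938
Total = $2,885.02158

$2,885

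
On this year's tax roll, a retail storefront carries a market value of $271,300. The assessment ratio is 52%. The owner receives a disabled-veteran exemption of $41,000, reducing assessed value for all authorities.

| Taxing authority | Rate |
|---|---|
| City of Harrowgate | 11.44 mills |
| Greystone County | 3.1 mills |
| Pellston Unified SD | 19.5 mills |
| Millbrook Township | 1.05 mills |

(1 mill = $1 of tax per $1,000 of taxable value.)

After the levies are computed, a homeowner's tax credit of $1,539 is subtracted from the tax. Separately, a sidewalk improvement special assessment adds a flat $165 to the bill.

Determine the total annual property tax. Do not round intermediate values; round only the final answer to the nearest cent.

Assessed value = $271,300 × 0.52 = $141,076
Taxable value = $141,076 − $41,000 = $100,076
City of Harrowgate: $100,076 × 0.01144 = $1,144.86944
Greystone County: $100,076 × 0.0031 = $310.2356
Pellston Unified SD: $100,076 × 0.0195 = $1,951.482
Millbrook Township: $100,076 × 0.00105 = $105.0798
Levies subtotal = $3,511.66684
After credit = $3,511.66684 − $1,539 = $1,972.66684
Total = $1,972.66684 + $165 = $2,137.66684

$2,137.67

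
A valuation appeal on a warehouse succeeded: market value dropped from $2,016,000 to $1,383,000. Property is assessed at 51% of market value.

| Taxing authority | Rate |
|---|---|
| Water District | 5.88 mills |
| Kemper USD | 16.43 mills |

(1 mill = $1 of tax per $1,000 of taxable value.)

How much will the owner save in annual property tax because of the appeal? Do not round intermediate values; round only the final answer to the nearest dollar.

$7,202

Old assessed value = $2,016,000 × 0.51 = $1,028,160
New assessed value = $1,383,000 × 0.51 = $705,330
Combined rate = 0.00588 + 0.01643 = 0.02231
Old tax = $1,028,160 × 0.02231 = $22,938.2496
New tax = $705,330 × 0.02231 = $15,735.9123
Reduction = $22,938.2496 − $15,735.9123 = $7,202.3373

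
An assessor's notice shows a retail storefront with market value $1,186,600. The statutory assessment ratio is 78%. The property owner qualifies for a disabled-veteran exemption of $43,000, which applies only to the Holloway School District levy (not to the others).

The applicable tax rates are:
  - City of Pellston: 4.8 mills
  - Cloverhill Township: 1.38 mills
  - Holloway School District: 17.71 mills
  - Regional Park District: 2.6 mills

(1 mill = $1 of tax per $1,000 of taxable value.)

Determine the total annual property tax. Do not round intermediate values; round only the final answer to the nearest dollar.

Assessed value = $1,186,600 × 0.78 = $925,548
City of Pellston: $925,548 × 0.0048 = $4,442.6304
Cloverhill Township: $925,548 × 0.00138 = $1,277.25624
Holloway School District: ($925,548 − $43,000) × 0.01771 = $882,548 × 0.01771 = $15,629.92508
Regional Park District: $925,548 × 0.0026 = $2,406.4248
Total = $23,756.23652

$23,756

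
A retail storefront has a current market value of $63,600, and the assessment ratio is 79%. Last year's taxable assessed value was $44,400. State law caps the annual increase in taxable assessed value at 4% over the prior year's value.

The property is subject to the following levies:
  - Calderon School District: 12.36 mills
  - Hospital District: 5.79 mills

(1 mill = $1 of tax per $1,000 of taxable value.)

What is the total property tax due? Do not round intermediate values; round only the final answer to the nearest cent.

Uncapped assessed value = $63,600 × 0.79 = $50,244
Cap limit = $44,400 × 1.04 = $46,176
Taxable assessed value = min($50,244, $46,176) = $46,176 (cap binds)
Calderon School District: $46,176 × 0.01236 = $570.73536
Hospital District: $46,176 × 0.00579 = $267.35904
Total = $838.0944

$838.09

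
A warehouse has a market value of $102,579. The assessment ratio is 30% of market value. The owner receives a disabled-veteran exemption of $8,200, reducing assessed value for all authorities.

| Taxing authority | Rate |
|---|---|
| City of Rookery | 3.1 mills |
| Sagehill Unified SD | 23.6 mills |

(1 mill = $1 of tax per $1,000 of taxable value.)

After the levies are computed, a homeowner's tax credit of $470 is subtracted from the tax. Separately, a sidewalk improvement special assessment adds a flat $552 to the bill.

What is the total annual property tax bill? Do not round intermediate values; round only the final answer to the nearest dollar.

Assessed value = $102,579 × 0.3 = $30,773.7
Taxable value = $30,773.7 − $8,200 = $22,573.7
City of Rookery: $22,573.7 × 0.0031 = $69.97847
Sagehill Unified SD: $22,573.7 × 0.0236 = $532.73932
Levies subtotal = $602.71779
After credit = $602.71779 − $470 = $132.71779
Total = $132.71779 + $552 = $684.71779

$685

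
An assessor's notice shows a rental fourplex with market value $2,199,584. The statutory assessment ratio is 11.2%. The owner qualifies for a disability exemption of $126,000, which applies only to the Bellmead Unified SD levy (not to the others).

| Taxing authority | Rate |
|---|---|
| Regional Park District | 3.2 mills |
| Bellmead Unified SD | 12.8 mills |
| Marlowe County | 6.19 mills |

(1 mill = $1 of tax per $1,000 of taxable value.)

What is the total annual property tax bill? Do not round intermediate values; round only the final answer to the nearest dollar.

Assessed value = $2,199,584 × 0.112 = $246,353.408
Regional Park District: $246,353.408 × 0.0032 = $788.3309056
Bellmead Unified SD: ($246,353.408 − $126,000) × 0.0128 = $120,353.408 × 0.0128 = $1,540.5236224
Marlowe County: $246,353.408 × 0.00619 = $1,524.92759552
Total = $3,853.78212352

$3,854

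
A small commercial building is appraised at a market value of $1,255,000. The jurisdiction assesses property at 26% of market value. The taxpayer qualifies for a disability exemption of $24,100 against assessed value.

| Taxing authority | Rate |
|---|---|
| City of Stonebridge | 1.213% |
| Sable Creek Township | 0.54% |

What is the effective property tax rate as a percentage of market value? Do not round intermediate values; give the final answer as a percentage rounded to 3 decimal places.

Assessed value = $1,255,000 × 0.26 = $326,300
Taxable value = $326,300 − $24,100 = $302,200
City of Stonebridge: $302,200 × 0.01213 = $3,665.686
Sable Creek Township: $302,200 × 0.0054 = $1,631.88
Total tax = $5,297.566
Effective rate = $5,297.566 ÷ $1,255,000 = 0.422% of market value

0.422%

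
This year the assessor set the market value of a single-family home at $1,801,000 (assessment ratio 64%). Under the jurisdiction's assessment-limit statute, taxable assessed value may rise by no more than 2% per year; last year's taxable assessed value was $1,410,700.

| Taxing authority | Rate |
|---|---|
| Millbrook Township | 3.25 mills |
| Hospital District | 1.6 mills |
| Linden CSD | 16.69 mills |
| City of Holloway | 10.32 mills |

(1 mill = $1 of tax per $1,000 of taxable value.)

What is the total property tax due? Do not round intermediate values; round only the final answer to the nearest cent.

Uncapped assessed value = $1,801,000 × 0.64 = $1,152,640
Cap limit = $1,410,700 × 1.02 = $1,438,914
Taxable assessed value = min($1,152,640, $1,438,914) = $1,152,640 (cap does not bind)
Millbrook Township: $1,152,640 × 0.00325 = $3,746.08
Hospital District: $1,152,640 × 0.0016 = $1,844.224
Linden CSD: $1,152,640 × 0.01669 = $19,237.5616
City of Holloway: $1,152,640 × 0.01032 = $11,895.2448
Total = $36,723.1104

$36,723.11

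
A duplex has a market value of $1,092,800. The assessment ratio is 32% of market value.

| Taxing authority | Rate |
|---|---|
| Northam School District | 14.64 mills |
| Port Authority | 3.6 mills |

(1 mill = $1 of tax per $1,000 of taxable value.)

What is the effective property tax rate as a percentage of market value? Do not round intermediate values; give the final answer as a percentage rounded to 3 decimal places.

0.584%

Assessed value = $1,092,800 × 0.32 = $349,696
Northam School District: $349,696 × 0.01464 = $5,119.54944
Port Authority: $349,696 × 0.0036 = $1,258.9056
Total tax = $6,378.45504
Effective rate = $6,378.45504 ÷ $1,092,800 = 0.584% of market value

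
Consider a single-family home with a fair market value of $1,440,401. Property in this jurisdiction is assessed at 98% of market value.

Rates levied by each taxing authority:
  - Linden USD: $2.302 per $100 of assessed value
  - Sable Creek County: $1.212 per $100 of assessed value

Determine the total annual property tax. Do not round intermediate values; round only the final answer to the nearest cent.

Assessed value = $1,440,401 × 0.98 = $1,411,592.98
Linden USD: $1,411,592.98 × 0.02302 = $32,494.8703996
Sable Creek County: $1,411,592.98 × 0.01212 = $17,108.5069176
Total = $32,494.8703996 + $17,108.5069176 = $49,603.3773172

$49,603.38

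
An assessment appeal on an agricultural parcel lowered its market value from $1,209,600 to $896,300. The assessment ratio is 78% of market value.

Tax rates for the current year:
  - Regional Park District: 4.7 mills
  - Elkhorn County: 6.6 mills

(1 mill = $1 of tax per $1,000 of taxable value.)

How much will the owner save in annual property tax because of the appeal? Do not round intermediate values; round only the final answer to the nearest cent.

Old assessed value = $1,209,600 × 0.78 = $943,488
New assessed value = $896,300 × 0.78 = $699,114
Combined rate = 0.0047 + 0.0066 = 0.0113
Old tax = $943,488 × 0.0113 = $10,661.4144
New tax = $699,114 × 0.0113 = $7,899.9882
Reduction = $10,661.4144 − $7,899.9882 = $2,761.4262

$2,761.43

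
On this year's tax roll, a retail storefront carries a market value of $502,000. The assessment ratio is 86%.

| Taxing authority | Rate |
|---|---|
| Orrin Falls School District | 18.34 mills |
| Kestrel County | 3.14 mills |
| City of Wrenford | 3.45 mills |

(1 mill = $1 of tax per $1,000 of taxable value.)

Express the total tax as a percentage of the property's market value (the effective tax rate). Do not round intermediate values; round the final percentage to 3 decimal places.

2.144%

Assessed value = $502,000 × 0.86 = $431,720
Orrin Falls School District: $431,720 × 0.01834 = $7,917.7448
Kestrel County: $431,720 × 0.00314 = $1,355.6008
City of Wrenford: $431,720 × 0.00345 = $1,489.434
Total tax = $10,762.7796
Effective rate = $10,762.7796 ÷ $502,000 = 2.144% of market value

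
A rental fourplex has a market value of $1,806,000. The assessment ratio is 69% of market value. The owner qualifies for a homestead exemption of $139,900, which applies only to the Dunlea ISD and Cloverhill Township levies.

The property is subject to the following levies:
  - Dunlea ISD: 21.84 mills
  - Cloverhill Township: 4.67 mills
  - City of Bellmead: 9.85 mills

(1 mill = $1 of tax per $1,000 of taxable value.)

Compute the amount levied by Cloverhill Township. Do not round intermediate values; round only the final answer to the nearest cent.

$5,166.14

Assessed value = $1,806,000 × 0.69 = $1,246,140
Cloverhill Township taxable value = $1,246,140 − $139,900 = $1,106,240
Cloverhill Township levy = $1,106,240 × 0.00467 = $5,166.1408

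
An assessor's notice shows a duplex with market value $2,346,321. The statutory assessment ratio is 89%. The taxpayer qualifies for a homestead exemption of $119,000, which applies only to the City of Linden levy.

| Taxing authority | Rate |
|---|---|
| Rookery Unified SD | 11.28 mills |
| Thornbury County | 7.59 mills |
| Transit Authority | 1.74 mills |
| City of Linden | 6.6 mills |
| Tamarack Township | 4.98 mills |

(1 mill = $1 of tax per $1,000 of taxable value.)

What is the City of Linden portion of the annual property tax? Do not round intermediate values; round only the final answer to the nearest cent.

$12,996.89

Assessed value = $2,346,321 × 0.89 = $2,088,225.69
City of Linden taxable value = $2,088,225.69 − $119,000 = $1,969,225.69
City of Linden levy = $1,969,225.69 × 0.0066 = $12,996.889554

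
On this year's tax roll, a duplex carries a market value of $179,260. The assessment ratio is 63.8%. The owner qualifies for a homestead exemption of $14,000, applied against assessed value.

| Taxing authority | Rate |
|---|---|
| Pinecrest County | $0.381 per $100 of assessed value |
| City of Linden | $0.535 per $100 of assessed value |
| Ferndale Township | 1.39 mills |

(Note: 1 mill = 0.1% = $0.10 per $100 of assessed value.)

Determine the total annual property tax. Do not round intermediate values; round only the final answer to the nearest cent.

$1,058.88

Assessed value = $179,260 × 0.638 = $114,367.88
Taxable value = $114,367.88 − $14,000 = $100,367.88
Pinecrest County: $100,367.88 × 0.00381 = $382.4016228
City of Linden: $100,367.88 × 0.00535 = $536.968158
Ferndale Township: $100,367.88 × 0.00139 = $139.5113532
Total = $1,058.881134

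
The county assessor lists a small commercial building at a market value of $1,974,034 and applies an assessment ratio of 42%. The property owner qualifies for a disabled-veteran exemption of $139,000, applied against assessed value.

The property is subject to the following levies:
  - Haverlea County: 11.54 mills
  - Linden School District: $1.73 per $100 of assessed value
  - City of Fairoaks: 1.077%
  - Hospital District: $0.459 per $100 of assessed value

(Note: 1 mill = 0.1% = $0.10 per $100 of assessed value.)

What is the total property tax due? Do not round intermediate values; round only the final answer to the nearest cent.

Assessed value = $1,974,034 × 0.42 = $829,094.28
Taxable value = $829,094.28 − $139,000 = $690,094.28
Haverlea County: $690,094.28 × 0.01154 = $7,963.6879912
Linden School District: $690,094.28 × 0.0173 = $11,938.631044
City of Fairoaks: $690,094.28 × 0.01077 = $7,432.3153956
Hospital District: $690,094.28 × 0.00459 = $3,167.5327452
Total = $30,502.167176

$30,502.17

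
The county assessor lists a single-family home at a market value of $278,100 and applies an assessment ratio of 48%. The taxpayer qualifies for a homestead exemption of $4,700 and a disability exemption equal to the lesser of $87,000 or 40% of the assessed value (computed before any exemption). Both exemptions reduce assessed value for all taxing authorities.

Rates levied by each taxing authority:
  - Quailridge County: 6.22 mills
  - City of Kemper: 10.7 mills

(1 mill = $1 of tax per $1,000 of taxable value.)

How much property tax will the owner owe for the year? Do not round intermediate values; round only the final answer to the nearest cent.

$1,275.65

Assessed value = $278,100 × 0.48 = $133,488
Disability exemption = min($87,000, 40% × $133,488) = min($87,000, $53,395.2) = $53,395.2 (percentage binds)
Taxable value = $133,488 − $4,700 − $53,395.2 = $75,392.8
Quailridge County: $75,392.8 × 0.00622 = $468.943216
City of Kemper: $75,392.8 × 0.0107 = $806.70296
Total = $1,275.646176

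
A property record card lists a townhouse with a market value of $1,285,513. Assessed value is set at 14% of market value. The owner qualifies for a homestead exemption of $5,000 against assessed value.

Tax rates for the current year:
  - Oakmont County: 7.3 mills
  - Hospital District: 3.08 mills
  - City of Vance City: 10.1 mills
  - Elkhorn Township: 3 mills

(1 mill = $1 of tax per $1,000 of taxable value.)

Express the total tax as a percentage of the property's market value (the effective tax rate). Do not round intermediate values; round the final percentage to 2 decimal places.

0.32%

Assessed value = $1,285,513 × 0.14 = $179,971.82
Taxable value = $179,971.82 − $5,000 = $174,971.82
Oakmont County: $174,971.82 × 0.0073 = $1,277.294286
Hospital District: $174,971.82 × 0.00308 = $538.9132056
City of Vance City: $174,971.82 × 0.0101 = $1,767.215382
Elkhorn Township: $174,971.82 × 0.003 = $524.91546
Total tax = $4,108.3383336
Effective rate = $4,108.3383336 ÷ $1,285,513 = 0.32% of market value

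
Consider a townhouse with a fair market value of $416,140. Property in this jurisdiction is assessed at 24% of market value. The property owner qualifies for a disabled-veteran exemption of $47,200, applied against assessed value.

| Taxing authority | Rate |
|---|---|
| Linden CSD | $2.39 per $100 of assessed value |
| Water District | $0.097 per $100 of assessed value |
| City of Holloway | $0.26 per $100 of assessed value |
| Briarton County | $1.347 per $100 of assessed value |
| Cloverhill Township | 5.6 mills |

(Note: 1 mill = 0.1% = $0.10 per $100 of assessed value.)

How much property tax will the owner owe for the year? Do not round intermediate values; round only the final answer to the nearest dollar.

$2,451

Assessed value = $416,140 × 0.24 = $99,873.6
Taxable value = $99,873.6 − $47,200 = $52,673.6
Linden CSD: $52,673.6 × 0.0239 = $1,258.89904
Water District: $52,673.6 × 0.00097 = $51.093392
City of Holloway: $52,673.6 × 0.0026 = $136.95136
Briarton County: $52,673.6 × 0.01347 = $709.513392
Cloverhill Township: $52,673.6 × 0.0056 = $294.97216
Total = $2,451.429344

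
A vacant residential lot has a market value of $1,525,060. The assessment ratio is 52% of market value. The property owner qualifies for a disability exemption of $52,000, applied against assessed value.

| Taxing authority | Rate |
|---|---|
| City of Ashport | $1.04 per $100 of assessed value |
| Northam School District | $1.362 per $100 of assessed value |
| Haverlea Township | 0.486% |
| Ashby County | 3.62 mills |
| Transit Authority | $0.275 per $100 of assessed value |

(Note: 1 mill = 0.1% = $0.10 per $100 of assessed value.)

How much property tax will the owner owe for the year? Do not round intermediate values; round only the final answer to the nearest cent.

$26,121.35

Assessed value = $1,525,060 × 0.52 = $793,031.2
Taxable value = $793,031.2 − $52,000 = $741,031.2
City of Ashport: $741,031.2 × 0.0104 = $7,706.72448
Northam School District: $741,031.2 × 0.01362 = $10,092.844944
Haverlea Township: $741,031.2 × 0.00486 = $3,601.411632
Ashby County: $741,031.2 × 0.00362 = $2,682.532944
Transit Authority: $741,031.2 × 0.00275 = $2,037.8358
Total = $26,121.3498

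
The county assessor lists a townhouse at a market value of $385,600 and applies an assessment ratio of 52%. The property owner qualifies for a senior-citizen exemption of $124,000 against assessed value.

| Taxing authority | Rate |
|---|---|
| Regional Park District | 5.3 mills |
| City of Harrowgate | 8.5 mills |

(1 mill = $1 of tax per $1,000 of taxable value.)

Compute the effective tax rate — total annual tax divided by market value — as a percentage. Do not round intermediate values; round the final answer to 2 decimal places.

0.27%

Assessed value = $385,600 × 0.52 = $200,512
Taxable value = $200,512 − $124,000 = $76,512
Regional Park District: $76,512 × 0.0053 = $405.5136
City of Harrowgate: $76,512 × 0.0085 = $650.352
Total tax = $1,055.8656
Effective rate = $1,055.8656 ÷ $385,600 = 0.27% of market value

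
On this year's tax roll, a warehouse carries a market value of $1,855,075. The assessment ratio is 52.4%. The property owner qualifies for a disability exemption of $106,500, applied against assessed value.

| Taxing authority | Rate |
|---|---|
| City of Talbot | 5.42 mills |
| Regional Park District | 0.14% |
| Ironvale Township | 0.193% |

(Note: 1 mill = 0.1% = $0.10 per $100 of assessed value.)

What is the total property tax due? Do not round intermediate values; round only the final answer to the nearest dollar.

$7,574

Assessed value = $1,855,075 × 0.524 = $972,059.3
Taxable value = $972,059.3 − $106,500 = $865,559.3
City of Talbot: $865,559.3 × 0.00542 = $4,691.331406
Regional Park District: $865,559.3 × 0.0014 = $1,211.78302
Ironvale Township: $865,559.3 × 0.00193 = $1,670.529449
Total = $7,573.643875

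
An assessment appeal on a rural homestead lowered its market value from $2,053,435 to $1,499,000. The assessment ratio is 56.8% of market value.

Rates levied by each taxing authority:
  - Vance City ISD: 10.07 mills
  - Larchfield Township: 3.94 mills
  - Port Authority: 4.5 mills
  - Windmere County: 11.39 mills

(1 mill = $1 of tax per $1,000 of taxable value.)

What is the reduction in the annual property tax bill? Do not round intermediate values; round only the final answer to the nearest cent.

Old assessed value = $2,053,435 × 0.568 = $1,166,351.08
New assessed value = $1,499,000 × 0.568 = $851,432
Combined rate = 0.01007 + 0.00394 + 0.0045 + 0.01139 = 0.0299
Old tax = $1,166,351.08 × 0.0299 = $34,873.897292
New tax = $851,432 × 0.0299 = $25,457.8168
Reduction = $34,873.897292 − $25,457.8168 = $9,416.080492

$9,416.08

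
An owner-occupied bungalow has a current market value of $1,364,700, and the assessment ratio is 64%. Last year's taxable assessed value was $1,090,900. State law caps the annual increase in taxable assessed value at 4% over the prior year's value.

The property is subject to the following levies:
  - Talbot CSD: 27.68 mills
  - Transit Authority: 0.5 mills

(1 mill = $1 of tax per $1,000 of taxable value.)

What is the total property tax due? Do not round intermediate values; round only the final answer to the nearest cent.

$24,612.64

Uncapped assessed value = $1,364,700 × 0.64 = $873,408
Cap limit = $1,090,900 × 1.04 = $1,134,536
Taxable assessed value = min($873,408, $1,134,536) = $873,408 (cap does not bind)
Talbot CSD: $873,408 × 0.02768 = $24,175.93344
Transit Authority: $873,408 × 0.0005 = $436.704
Total = $24,612.63744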